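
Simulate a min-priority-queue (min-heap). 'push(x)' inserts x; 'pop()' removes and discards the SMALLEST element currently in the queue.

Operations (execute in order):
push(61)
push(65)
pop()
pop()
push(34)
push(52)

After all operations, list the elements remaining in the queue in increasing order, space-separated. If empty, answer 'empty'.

Answer: 34 52

Derivation:
push(61): heap contents = [61]
push(65): heap contents = [61, 65]
pop() → 61: heap contents = [65]
pop() → 65: heap contents = []
push(34): heap contents = [34]
push(52): heap contents = [34, 52]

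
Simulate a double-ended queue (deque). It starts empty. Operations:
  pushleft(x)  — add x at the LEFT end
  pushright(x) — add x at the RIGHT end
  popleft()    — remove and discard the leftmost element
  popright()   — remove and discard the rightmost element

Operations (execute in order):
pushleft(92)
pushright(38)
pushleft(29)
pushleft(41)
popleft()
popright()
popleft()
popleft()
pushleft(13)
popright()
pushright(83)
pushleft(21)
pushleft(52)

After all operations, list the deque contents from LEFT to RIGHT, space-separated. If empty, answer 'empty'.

Answer: 52 21 83

Derivation:
pushleft(92): [92]
pushright(38): [92, 38]
pushleft(29): [29, 92, 38]
pushleft(41): [41, 29, 92, 38]
popleft(): [29, 92, 38]
popright(): [29, 92]
popleft(): [92]
popleft(): []
pushleft(13): [13]
popright(): []
pushright(83): [83]
pushleft(21): [21, 83]
pushleft(52): [52, 21, 83]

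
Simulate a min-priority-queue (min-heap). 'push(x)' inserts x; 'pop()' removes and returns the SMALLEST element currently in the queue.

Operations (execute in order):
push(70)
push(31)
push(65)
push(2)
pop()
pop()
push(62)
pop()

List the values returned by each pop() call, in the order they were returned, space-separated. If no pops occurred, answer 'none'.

push(70): heap contents = [70]
push(31): heap contents = [31, 70]
push(65): heap contents = [31, 65, 70]
push(2): heap contents = [2, 31, 65, 70]
pop() → 2: heap contents = [31, 65, 70]
pop() → 31: heap contents = [65, 70]
push(62): heap contents = [62, 65, 70]
pop() → 62: heap contents = [65, 70]

Answer: 2 31 62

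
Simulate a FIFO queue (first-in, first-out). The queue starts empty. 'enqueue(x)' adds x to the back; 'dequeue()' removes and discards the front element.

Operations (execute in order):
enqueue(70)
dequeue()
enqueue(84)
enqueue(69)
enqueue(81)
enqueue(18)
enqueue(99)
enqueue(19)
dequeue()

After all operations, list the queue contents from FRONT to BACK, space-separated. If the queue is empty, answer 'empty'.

enqueue(70): [70]
dequeue(): []
enqueue(84): [84]
enqueue(69): [84, 69]
enqueue(81): [84, 69, 81]
enqueue(18): [84, 69, 81, 18]
enqueue(99): [84, 69, 81, 18, 99]
enqueue(19): [84, 69, 81, 18, 99, 19]
dequeue(): [69, 81, 18, 99, 19]

Answer: 69 81 18 99 19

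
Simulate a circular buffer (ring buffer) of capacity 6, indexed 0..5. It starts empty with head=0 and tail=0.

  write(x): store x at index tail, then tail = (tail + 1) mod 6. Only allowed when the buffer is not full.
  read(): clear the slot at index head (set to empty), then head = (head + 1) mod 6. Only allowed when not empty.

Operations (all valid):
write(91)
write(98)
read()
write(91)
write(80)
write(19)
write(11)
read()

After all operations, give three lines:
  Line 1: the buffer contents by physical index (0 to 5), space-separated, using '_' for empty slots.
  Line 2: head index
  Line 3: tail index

Answer: _ _ 91 80 19 11
2
0

Derivation:
write(91): buf=[91 _ _ _ _ _], head=0, tail=1, size=1
write(98): buf=[91 98 _ _ _ _], head=0, tail=2, size=2
read(): buf=[_ 98 _ _ _ _], head=1, tail=2, size=1
write(91): buf=[_ 98 91 _ _ _], head=1, tail=3, size=2
write(80): buf=[_ 98 91 80 _ _], head=1, tail=4, size=3
write(19): buf=[_ 98 91 80 19 _], head=1, tail=5, size=4
write(11): buf=[_ 98 91 80 19 11], head=1, tail=0, size=5
read(): buf=[_ _ 91 80 19 11], head=2, tail=0, size=4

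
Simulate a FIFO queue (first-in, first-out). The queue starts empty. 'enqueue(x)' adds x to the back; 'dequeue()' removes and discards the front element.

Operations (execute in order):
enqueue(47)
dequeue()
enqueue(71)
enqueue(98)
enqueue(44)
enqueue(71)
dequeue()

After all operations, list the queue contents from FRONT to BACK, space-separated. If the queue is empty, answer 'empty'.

enqueue(47): [47]
dequeue(): []
enqueue(71): [71]
enqueue(98): [71, 98]
enqueue(44): [71, 98, 44]
enqueue(71): [71, 98, 44, 71]
dequeue(): [98, 44, 71]

Answer: 98 44 71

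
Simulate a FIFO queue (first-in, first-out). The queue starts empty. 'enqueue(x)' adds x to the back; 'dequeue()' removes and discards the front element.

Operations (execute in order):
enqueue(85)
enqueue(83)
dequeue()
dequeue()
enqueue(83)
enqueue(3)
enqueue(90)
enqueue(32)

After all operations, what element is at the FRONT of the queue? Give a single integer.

enqueue(85): queue = [85]
enqueue(83): queue = [85, 83]
dequeue(): queue = [83]
dequeue(): queue = []
enqueue(83): queue = [83]
enqueue(3): queue = [83, 3]
enqueue(90): queue = [83, 3, 90]
enqueue(32): queue = [83, 3, 90, 32]

Answer: 83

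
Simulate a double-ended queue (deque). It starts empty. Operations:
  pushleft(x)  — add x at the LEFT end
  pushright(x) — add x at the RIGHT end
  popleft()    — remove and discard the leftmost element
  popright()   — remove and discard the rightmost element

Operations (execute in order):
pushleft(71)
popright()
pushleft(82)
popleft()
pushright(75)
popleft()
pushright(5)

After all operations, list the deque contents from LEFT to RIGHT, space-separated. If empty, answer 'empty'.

Answer: 5

Derivation:
pushleft(71): [71]
popright(): []
pushleft(82): [82]
popleft(): []
pushright(75): [75]
popleft(): []
pushright(5): [5]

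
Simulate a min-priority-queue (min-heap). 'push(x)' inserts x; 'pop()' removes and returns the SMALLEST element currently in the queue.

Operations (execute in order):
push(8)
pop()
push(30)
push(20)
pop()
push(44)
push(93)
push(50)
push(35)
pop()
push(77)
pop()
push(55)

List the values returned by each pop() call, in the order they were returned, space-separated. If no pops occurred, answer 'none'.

push(8): heap contents = [8]
pop() → 8: heap contents = []
push(30): heap contents = [30]
push(20): heap contents = [20, 30]
pop() → 20: heap contents = [30]
push(44): heap contents = [30, 44]
push(93): heap contents = [30, 44, 93]
push(50): heap contents = [30, 44, 50, 93]
push(35): heap contents = [30, 35, 44, 50, 93]
pop() → 30: heap contents = [35, 44, 50, 93]
push(77): heap contents = [35, 44, 50, 77, 93]
pop() → 35: heap contents = [44, 50, 77, 93]
push(55): heap contents = [44, 50, 55, 77, 93]

Answer: 8 20 30 35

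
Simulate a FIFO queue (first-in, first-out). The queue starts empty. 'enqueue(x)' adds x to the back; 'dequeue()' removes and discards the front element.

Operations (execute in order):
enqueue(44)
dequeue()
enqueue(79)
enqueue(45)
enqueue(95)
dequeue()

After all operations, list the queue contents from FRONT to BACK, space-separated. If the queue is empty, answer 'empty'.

Answer: 45 95

Derivation:
enqueue(44): [44]
dequeue(): []
enqueue(79): [79]
enqueue(45): [79, 45]
enqueue(95): [79, 45, 95]
dequeue(): [45, 95]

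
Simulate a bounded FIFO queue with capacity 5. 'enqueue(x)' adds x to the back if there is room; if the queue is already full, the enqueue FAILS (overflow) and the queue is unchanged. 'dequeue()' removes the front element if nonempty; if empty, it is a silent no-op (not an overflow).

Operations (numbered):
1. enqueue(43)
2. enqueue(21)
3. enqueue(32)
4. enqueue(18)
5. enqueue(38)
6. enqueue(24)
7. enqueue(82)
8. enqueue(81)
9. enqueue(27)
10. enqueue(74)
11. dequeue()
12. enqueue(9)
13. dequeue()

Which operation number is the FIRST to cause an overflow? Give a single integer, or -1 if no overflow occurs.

Answer: 6

Derivation:
1. enqueue(43): size=1
2. enqueue(21): size=2
3. enqueue(32): size=3
4. enqueue(18): size=4
5. enqueue(38): size=5
6. enqueue(24): size=5=cap → OVERFLOW (fail)
7. enqueue(82): size=5=cap → OVERFLOW (fail)
8. enqueue(81): size=5=cap → OVERFLOW (fail)
9. enqueue(27): size=5=cap → OVERFLOW (fail)
10. enqueue(74): size=5=cap → OVERFLOW (fail)
11. dequeue(): size=4
12. enqueue(9): size=5
13. dequeue(): size=4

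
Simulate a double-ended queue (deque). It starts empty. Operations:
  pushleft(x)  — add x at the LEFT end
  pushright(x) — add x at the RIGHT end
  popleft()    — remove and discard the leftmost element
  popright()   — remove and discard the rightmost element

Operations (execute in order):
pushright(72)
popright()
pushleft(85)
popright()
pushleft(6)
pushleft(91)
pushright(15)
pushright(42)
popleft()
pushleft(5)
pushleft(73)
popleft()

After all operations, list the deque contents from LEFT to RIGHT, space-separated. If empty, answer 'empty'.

Answer: 5 6 15 42

Derivation:
pushright(72): [72]
popright(): []
pushleft(85): [85]
popright(): []
pushleft(6): [6]
pushleft(91): [91, 6]
pushright(15): [91, 6, 15]
pushright(42): [91, 6, 15, 42]
popleft(): [6, 15, 42]
pushleft(5): [5, 6, 15, 42]
pushleft(73): [73, 5, 6, 15, 42]
popleft(): [5, 6, 15, 42]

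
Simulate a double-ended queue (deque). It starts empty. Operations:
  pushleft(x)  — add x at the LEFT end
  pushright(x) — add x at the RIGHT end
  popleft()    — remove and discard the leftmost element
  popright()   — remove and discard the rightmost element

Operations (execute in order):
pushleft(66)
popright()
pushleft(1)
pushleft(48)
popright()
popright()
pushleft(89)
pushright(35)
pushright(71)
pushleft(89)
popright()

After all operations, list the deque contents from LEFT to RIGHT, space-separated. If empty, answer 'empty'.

Answer: 89 89 35

Derivation:
pushleft(66): [66]
popright(): []
pushleft(1): [1]
pushleft(48): [48, 1]
popright(): [48]
popright(): []
pushleft(89): [89]
pushright(35): [89, 35]
pushright(71): [89, 35, 71]
pushleft(89): [89, 89, 35, 71]
popright(): [89, 89, 35]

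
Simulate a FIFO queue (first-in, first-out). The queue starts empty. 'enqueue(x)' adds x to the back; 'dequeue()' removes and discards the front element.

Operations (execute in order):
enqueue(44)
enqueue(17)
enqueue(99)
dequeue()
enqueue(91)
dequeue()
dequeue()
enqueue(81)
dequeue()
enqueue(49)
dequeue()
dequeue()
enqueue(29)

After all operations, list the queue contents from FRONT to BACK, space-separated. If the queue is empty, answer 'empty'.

enqueue(44): [44]
enqueue(17): [44, 17]
enqueue(99): [44, 17, 99]
dequeue(): [17, 99]
enqueue(91): [17, 99, 91]
dequeue(): [99, 91]
dequeue(): [91]
enqueue(81): [91, 81]
dequeue(): [81]
enqueue(49): [81, 49]
dequeue(): [49]
dequeue(): []
enqueue(29): [29]

Answer: 29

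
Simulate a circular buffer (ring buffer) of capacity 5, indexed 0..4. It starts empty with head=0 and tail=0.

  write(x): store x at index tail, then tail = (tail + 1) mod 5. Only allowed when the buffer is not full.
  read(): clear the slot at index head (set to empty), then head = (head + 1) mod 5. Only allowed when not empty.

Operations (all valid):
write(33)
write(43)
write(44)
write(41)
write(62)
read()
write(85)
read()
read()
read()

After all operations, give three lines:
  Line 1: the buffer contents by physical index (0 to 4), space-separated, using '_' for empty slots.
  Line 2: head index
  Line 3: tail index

write(33): buf=[33 _ _ _ _], head=0, tail=1, size=1
write(43): buf=[33 43 _ _ _], head=0, tail=2, size=2
write(44): buf=[33 43 44 _ _], head=0, tail=3, size=3
write(41): buf=[33 43 44 41 _], head=0, tail=4, size=4
write(62): buf=[33 43 44 41 62], head=0, tail=0, size=5
read(): buf=[_ 43 44 41 62], head=1, tail=0, size=4
write(85): buf=[85 43 44 41 62], head=1, tail=1, size=5
read(): buf=[85 _ 44 41 62], head=2, tail=1, size=4
read(): buf=[85 _ _ 41 62], head=3, tail=1, size=3
read(): buf=[85 _ _ _ 62], head=4, tail=1, size=2

Answer: 85 _ _ _ 62
4
1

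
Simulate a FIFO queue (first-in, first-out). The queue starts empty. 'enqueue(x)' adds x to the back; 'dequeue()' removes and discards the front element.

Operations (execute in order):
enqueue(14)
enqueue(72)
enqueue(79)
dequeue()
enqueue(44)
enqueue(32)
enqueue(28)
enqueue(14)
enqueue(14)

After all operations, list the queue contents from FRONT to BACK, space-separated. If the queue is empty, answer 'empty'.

Answer: 72 79 44 32 28 14 14

Derivation:
enqueue(14): [14]
enqueue(72): [14, 72]
enqueue(79): [14, 72, 79]
dequeue(): [72, 79]
enqueue(44): [72, 79, 44]
enqueue(32): [72, 79, 44, 32]
enqueue(28): [72, 79, 44, 32, 28]
enqueue(14): [72, 79, 44, 32, 28, 14]
enqueue(14): [72, 79, 44, 32, 28, 14, 14]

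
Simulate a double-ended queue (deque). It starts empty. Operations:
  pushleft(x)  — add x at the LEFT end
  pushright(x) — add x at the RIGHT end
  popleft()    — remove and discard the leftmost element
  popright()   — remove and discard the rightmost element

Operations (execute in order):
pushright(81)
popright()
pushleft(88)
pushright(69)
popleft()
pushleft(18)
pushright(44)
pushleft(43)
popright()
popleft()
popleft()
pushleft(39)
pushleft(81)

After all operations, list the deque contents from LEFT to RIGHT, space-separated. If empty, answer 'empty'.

pushright(81): [81]
popright(): []
pushleft(88): [88]
pushright(69): [88, 69]
popleft(): [69]
pushleft(18): [18, 69]
pushright(44): [18, 69, 44]
pushleft(43): [43, 18, 69, 44]
popright(): [43, 18, 69]
popleft(): [18, 69]
popleft(): [69]
pushleft(39): [39, 69]
pushleft(81): [81, 39, 69]

Answer: 81 39 69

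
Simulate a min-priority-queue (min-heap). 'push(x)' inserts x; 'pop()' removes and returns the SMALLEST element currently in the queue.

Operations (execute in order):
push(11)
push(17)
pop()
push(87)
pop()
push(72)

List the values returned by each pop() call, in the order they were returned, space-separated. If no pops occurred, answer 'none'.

push(11): heap contents = [11]
push(17): heap contents = [11, 17]
pop() → 11: heap contents = [17]
push(87): heap contents = [17, 87]
pop() → 17: heap contents = [87]
push(72): heap contents = [72, 87]

Answer: 11 17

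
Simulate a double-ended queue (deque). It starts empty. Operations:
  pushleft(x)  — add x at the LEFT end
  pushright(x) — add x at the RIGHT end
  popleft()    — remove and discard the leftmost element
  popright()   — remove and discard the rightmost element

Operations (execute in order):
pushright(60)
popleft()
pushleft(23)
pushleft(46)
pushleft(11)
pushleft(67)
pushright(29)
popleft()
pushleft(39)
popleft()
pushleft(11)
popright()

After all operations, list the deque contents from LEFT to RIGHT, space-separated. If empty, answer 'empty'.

Answer: 11 11 46 23

Derivation:
pushright(60): [60]
popleft(): []
pushleft(23): [23]
pushleft(46): [46, 23]
pushleft(11): [11, 46, 23]
pushleft(67): [67, 11, 46, 23]
pushright(29): [67, 11, 46, 23, 29]
popleft(): [11, 46, 23, 29]
pushleft(39): [39, 11, 46, 23, 29]
popleft(): [11, 46, 23, 29]
pushleft(11): [11, 11, 46, 23, 29]
popright(): [11, 11, 46, 23]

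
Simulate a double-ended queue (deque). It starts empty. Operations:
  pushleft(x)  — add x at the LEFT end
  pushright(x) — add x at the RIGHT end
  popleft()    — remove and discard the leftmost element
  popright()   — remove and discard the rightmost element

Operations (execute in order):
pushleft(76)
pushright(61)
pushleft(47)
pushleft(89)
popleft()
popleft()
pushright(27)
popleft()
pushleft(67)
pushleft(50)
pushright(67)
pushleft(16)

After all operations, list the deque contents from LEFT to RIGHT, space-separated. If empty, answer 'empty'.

Answer: 16 50 67 61 27 67

Derivation:
pushleft(76): [76]
pushright(61): [76, 61]
pushleft(47): [47, 76, 61]
pushleft(89): [89, 47, 76, 61]
popleft(): [47, 76, 61]
popleft(): [76, 61]
pushright(27): [76, 61, 27]
popleft(): [61, 27]
pushleft(67): [67, 61, 27]
pushleft(50): [50, 67, 61, 27]
pushright(67): [50, 67, 61, 27, 67]
pushleft(16): [16, 50, 67, 61, 27, 67]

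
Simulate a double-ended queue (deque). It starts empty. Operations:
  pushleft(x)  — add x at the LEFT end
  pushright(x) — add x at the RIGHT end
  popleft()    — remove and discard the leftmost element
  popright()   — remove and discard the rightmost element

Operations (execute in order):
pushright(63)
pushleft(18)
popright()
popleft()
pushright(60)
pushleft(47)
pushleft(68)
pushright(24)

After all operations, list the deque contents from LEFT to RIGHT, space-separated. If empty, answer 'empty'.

pushright(63): [63]
pushleft(18): [18, 63]
popright(): [18]
popleft(): []
pushright(60): [60]
pushleft(47): [47, 60]
pushleft(68): [68, 47, 60]
pushright(24): [68, 47, 60, 24]

Answer: 68 47 60 24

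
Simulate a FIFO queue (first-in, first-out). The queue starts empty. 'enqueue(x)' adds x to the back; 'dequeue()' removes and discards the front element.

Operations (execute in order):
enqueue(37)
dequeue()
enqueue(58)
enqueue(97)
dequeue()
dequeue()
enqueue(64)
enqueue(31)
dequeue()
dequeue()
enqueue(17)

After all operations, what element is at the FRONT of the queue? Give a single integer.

Answer: 17

Derivation:
enqueue(37): queue = [37]
dequeue(): queue = []
enqueue(58): queue = [58]
enqueue(97): queue = [58, 97]
dequeue(): queue = [97]
dequeue(): queue = []
enqueue(64): queue = [64]
enqueue(31): queue = [64, 31]
dequeue(): queue = [31]
dequeue(): queue = []
enqueue(17): queue = [17]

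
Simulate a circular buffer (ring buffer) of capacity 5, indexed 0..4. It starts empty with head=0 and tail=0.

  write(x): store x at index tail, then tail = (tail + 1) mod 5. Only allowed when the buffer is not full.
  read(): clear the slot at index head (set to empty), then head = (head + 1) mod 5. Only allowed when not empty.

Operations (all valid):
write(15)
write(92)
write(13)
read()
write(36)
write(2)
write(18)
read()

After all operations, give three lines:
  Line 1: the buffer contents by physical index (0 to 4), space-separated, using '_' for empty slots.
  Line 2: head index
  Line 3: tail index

write(15): buf=[15 _ _ _ _], head=0, tail=1, size=1
write(92): buf=[15 92 _ _ _], head=0, tail=2, size=2
write(13): buf=[15 92 13 _ _], head=0, tail=3, size=3
read(): buf=[_ 92 13 _ _], head=1, tail=3, size=2
write(36): buf=[_ 92 13 36 _], head=1, tail=4, size=3
write(2): buf=[_ 92 13 36 2], head=1, tail=0, size=4
write(18): buf=[18 92 13 36 2], head=1, tail=1, size=5
read(): buf=[18 _ 13 36 2], head=2, tail=1, size=4

Answer: 18 _ 13 36 2
2
1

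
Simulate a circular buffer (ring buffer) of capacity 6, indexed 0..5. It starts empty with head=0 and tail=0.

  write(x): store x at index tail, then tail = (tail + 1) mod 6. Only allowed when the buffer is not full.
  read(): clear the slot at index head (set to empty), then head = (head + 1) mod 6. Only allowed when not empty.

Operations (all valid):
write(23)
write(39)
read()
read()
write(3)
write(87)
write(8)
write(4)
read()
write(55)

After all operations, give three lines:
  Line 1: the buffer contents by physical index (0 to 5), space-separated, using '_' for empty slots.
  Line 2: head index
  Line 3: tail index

Answer: 55 _ _ 87 8 4
3
1

Derivation:
write(23): buf=[23 _ _ _ _ _], head=0, tail=1, size=1
write(39): buf=[23 39 _ _ _ _], head=0, tail=2, size=2
read(): buf=[_ 39 _ _ _ _], head=1, tail=2, size=1
read(): buf=[_ _ _ _ _ _], head=2, tail=2, size=0
write(3): buf=[_ _ 3 _ _ _], head=2, tail=3, size=1
write(87): buf=[_ _ 3 87 _ _], head=2, tail=4, size=2
write(8): buf=[_ _ 3 87 8 _], head=2, tail=5, size=3
write(4): buf=[_ _ 3 87 8 4], head=2, tail=0, size=4
read(): buf=[_ _ _ 87 8 4], head=3, tail=0, size=3
write(55): buf=[55 _ _ 87 8 4], head=3, tail=1, size=4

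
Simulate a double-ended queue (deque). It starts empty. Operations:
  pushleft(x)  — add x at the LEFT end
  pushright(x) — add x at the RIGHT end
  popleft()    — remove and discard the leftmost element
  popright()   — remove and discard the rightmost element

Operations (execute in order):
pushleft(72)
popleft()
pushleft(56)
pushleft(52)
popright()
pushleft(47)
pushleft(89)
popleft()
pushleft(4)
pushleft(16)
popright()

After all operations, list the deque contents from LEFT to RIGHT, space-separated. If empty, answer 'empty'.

pushleft(72): [72]
popleft(): []
pushleft(56): [56]
pushleft(52): [52, 56]
popright(): [52]
pushleft(47): [47, 52]
pushleft(89): [89, 47, 52]
popleft(): [47, 52]
pushleft(4): [4, 47, 52]
pushleft(16): [16, 4, 47, 52]
popright(): [16, 4, 47]

Answer: 16 4 47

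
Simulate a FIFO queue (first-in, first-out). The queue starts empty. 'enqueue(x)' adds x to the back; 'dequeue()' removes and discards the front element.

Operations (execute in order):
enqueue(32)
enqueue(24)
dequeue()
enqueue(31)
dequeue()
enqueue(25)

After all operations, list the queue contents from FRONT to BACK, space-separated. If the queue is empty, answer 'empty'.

enqueue(32): [32]
enqueue(24): [32, 24]
dequeue(): [24]
enqueue(31): [24, 31]
dequeue(): [31]
enqueue(25): [31, 25]

Answer: 31 25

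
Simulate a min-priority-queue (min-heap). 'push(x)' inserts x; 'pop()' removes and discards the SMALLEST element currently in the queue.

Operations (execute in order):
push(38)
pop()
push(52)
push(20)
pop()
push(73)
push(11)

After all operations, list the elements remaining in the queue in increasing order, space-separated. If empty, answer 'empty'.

Answer: 11 52 73

Derivation:
push(38): heap contents = [38]
pop() → 38: heap contents = []
push(52): heap contents = [52]
push(20): heap contents = [20, 52]
pop() → 20: heap contents = [52]
push(73): heap contents = [52, 73]
push(11): heap contents = [11, 52, 73]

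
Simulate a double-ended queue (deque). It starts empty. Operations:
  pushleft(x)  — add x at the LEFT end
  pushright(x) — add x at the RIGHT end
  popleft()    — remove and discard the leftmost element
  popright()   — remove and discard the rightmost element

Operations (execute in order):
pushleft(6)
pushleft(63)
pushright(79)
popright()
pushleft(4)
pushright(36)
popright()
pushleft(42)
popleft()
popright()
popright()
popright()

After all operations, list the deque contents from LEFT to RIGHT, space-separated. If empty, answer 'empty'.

pushleft(6): [6]
pushleft(63): [63, 6]
pushright(79): [63, 6, 79]
popright(): [63, 6]
pushleft(4): [4, 63, 6]
pushright(36): [4, 63, 6, 36]
popright(): [4, 63, 6]
pushleft(42): [42, 4, 63, 6]
popleft(): [4, 63, 6]
popright(): [4, 63]
popright(): [4]
popright(): []

Answer: empty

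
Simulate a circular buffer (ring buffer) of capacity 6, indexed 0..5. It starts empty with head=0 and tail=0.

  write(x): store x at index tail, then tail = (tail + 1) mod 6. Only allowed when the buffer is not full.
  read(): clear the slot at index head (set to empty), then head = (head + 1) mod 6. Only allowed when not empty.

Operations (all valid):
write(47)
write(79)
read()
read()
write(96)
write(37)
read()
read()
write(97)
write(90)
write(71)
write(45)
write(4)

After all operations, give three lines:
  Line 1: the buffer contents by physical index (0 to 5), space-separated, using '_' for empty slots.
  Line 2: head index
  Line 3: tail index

Answer: 71 45 4 _ 97 90
4
3

Derivation:
write(47): buf=[47 _ _ _ _ _], head=0, tail=1, size=1
write(79): buf=[47 79 _ _ _ _], head=0, tail=2, size=2
read(): buf=[_ 79 _ _ _ _], head=1, tail=2, size=1
read(): buf=[_ _ _ _ _ _], head=2, tail=2, size=0
write(96): buf=[_ _ 96 _ _ _], head=2, tail=3, size=1
write(37): buf=[_ _ 96 37 _ _], head=2, tail=4, size=2
read(): buf=[_ _ _ 37 _ _], head=3, tail=4, size=1
read(): buf=[_ _ _ _ _ _], head=4, tail=4, size=0
write(97): buf=[_ _ _ _ 97 _], head=4, tail=5, size=1
write(90): buf=[_ _ _ _ 97 90], head=4, tail=0, size=2
write(71): buf=[71 _ _ _ 97 90], head=4, tail=1, size=3
write(45): buf=[71 45 _ _ 97 90], head=4, tail=2, size=4
write(4): buf=[71 45 4 _ 97 90], head=4, tail=3, size=5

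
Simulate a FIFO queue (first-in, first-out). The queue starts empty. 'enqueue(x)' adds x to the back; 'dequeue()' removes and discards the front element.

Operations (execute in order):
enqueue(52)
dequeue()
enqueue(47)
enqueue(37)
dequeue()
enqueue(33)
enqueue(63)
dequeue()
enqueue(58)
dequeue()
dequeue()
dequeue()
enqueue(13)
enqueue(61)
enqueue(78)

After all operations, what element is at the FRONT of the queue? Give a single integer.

Answer: 13

Derivation:
enqueue(52): queue = [52]
dequeue(): queue = []
enqueue(47): queue = [47]
enqueue(37): queue = [47, 37]
dequeue(): queue = [37]
enqueue(33): queue = [37, 33]
enqueue(63): queue = [37, 33, 63]
dequeue(): queue = [33, 63]
enqueue(58): queue = [33, 63, 58]
dequeue(): queue = [63, 58]
dequeue(): queue = [58]
dequeue(): queue = []
enqueue(13): queue = [13]
enqueue(61): queue = [13, 61]
enqueue(78): queue = [13, 61, 78]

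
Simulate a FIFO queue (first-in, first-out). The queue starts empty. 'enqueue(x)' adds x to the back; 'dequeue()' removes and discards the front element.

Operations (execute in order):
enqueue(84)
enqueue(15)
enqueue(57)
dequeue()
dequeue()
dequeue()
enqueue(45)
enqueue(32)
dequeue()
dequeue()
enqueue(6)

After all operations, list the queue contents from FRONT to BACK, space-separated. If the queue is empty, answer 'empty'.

enqueue(84): [84]
enqueue(15): [84, 15]
enqueue(57): [84, 15, 57]
dequeue(): [15, 57]
dequeue(): [57]
dequeue(): []
enqueue(45): [45]
enqueue(32): [45, 32]
dequeue(): [32]
dequeue(): []
enqueue(6): [6]

Answer: 6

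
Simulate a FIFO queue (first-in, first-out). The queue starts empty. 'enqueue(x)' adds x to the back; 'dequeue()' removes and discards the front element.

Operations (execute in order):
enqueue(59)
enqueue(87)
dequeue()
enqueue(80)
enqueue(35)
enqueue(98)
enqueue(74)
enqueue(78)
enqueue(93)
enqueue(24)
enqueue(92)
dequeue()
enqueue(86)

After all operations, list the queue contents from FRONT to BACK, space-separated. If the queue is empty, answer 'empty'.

enqueue(59): [59]
enqueue(87): [59, 87]
dequeue(): [87]
enqueue(80): [87, 80]
enqueue(35): [87, 80, 35]
enqueue(98): [87, 80, 35, 98]
enqueue(74): [87, 80, 35, 98, 74]
enqueue(78): [87, 80, 35, 98, 74, 78]
enqueue(93): [87, 80, 35, 98, 74, 78, 93]
enqueue(24): [87, 80, 35, 98, 74, 78, 93, 24]
enqueue(92): [87, 80, 35, 98, 74, 78, 93, 24, 92]
dequeue(): [80, 35, 98, 74, 78, 93, 24, 92]
enqueue(86): [80, 35, 98, 74, 78, 93, 24, 92, 86]

Answer: 80 35 98 74 78 93 24 92 86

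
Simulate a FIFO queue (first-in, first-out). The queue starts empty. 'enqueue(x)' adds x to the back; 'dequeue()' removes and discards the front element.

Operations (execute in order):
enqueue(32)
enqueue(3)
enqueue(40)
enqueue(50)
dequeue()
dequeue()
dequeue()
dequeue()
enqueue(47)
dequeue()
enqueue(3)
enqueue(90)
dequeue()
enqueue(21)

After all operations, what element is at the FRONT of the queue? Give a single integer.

enqueue(32): queue = [32]
enqueue(3): queue = [32, 3]
enqueue(40): queue = [32, 3, 40]
enqueue(50): queue = [32, 3, 40, 50]
dequeue(): queue = [3, 40, 50]
dequeue(): queue = [40, 50]
dequeue(): queue = [50]
dequeue(): queue = []
enqueue(47): queue = [47]
dequeue(): queue = []
enqueue(3): queue = [3]
enqueue(90): queue = [3, 90]
dequeue(): queue = [90]
enqueue(21): queue = [90, 21]

Answer: 90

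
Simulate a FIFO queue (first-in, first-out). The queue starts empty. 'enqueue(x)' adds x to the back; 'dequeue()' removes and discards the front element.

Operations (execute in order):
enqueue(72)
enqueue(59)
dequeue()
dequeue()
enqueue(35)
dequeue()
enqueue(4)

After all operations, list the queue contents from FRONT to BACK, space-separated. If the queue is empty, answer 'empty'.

Answer: 4

Derivation:
enqueue(72): [72]
enqueue(59): [72, 59]
dequeue(): [59]
dequeue(): []
enqueue(35): [35]
dequeue(): []
enqueue(4): [4]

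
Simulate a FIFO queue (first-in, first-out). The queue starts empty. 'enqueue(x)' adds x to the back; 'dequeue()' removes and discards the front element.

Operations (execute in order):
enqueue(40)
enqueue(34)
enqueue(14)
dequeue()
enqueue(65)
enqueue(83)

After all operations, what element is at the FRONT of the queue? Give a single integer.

Answer: 34

Derivation:
enqueue(40): queue = [40]
enqueue(34): queue = [40, 34]
enqueue(14): queue = [40, 34, 14]
dequeue(): queue = [34, 14]
enqueue(65): queue = [34, 14, 65]
enqueue(83): queue = [34, 14, 65, 83]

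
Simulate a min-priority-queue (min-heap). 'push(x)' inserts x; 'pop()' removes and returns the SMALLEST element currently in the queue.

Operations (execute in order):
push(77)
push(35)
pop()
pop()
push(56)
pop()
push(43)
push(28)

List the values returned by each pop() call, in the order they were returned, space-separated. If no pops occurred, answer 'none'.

push(77): heap contents = [77]
push(35): heap contents = [35, 77]
pop() → 35: heap contents = [77]
pop() → 77: heap contents = []
push(56): heap contents = [56]
pop() → 56: heap contents = []
push(43): heap contents = [43]
push(28): heap contents = [28, 43]

Answer: 35 77 56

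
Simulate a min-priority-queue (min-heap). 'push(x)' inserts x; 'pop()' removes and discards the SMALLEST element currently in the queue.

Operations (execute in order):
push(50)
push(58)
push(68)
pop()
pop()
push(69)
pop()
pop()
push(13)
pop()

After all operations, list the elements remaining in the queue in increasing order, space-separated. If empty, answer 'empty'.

Answer: empty

Derivation:
push(50): heap contents = [50]
push(58): heap contents = [50, 58]
push(68): heap contents = [50, 58, 68]
pop() → 50: heap contents = [58, 68]
pop() → 58: heap contents = [68]
push(69): heap contents = [68, 69]
pop() → 68: heap contents = [69]
pop() → 69: heap contents = []
push(13): heap contents = [13]
pop() → 13: heap contents = []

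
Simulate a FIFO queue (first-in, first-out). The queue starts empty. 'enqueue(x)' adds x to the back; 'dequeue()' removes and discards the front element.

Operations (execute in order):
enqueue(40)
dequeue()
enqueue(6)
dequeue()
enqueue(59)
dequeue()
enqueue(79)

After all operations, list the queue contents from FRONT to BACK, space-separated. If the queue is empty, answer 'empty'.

Answer: 79

Derivation:
enqueue(40): [40]
dequeue(): []
enqueue(6): [6]
dequeue(): []
enqueue(59): [59]
dequeue(): []
enqueue(79): [79]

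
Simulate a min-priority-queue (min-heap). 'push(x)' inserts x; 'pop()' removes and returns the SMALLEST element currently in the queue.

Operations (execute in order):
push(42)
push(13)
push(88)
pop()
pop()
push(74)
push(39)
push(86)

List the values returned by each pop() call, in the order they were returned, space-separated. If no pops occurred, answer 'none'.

push(42): heap contents = [42]
push(13): heap contents = [13, 42]
push(88): heap contents = [13, 42, 88]
pop() → 13: heap contents = [42, 88]
pop() → 42: heap contents = [88]
push(74): heap contents = [74, 88]
push(39): heap contents = [39, 74, 88]
push(86): heap contents = [39, 74, 86, 88]

Answer: 13 42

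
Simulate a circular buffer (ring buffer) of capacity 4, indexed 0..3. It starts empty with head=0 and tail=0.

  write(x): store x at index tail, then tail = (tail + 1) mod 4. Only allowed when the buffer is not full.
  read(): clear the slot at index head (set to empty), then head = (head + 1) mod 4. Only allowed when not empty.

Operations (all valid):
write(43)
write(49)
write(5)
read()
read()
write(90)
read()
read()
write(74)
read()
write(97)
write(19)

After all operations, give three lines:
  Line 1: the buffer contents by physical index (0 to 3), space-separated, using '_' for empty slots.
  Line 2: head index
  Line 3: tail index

Answer: _ 97 19 _
1
3

Derivation:
write(43): buf=[43 _ _ _], head=0, tail=1, size=1
write(49): buf=[43 49 _ _], head=0, tail=2, size=2
write(5): buf=[43 49 5 _], head=0, tail=3, size=3
read(): buf=[_ 49 5 _], head=1, tail=3, size=2
read(): buf=[_ _ 5 _], head=2, tail=3, size=1
write(90): buf=[_ _ 5 90], head=2, tail=0, size=2
read(): buf=[_ _ _ 90], head=3, tail=0, size=1
read(): buf=[_ _ _ _], head=0, tail=0, size=0
write(74): buf=[74 _ _ _], head=0, tail=1, size=1
read(): buf=[_ _ _ _], head=1, tail=1, size=0
write(97): buf=[_ 97 _ _], head=1, tail=2, size=1
write(19): buf=[_ 97 19 _], head=1, tail=3, size=2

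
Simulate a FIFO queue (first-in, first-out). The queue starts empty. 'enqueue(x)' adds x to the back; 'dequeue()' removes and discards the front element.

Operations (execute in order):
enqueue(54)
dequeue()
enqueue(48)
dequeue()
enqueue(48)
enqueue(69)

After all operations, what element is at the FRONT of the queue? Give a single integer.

enqueue(54): queue = [54]
dequeue(): queue = []
enqueue(48): queue = [48]
dequeue(): queue = []
enqueue(48): queue = [48]
enqueue(69): queue = [48, 69]

Answer: 48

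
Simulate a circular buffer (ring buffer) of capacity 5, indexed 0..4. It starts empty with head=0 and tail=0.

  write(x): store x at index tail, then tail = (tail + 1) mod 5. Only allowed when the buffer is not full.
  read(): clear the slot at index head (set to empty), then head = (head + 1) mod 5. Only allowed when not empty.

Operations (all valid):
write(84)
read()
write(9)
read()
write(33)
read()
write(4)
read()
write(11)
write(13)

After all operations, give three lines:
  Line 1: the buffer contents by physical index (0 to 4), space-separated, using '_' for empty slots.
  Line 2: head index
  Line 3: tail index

Answer: 13 _ _ _ 11
4
1

Derivation:
write(84): buf=[84 _ _ _ _], head=0, tail=1, size=1
read(): buf=[_ _ _ _ _], head=1, tail=1, size=0
write(9): buf=[_ 9 _ _ _], head=1, tail=2, size=1
read(): buf=[_ _ _ _ _], head=2, tail=2, size=0
write(33): buf=[_ _ 33 _ _], head=2, tail=3, size=1
read(): buf=[_ _ _ _ _], head=3, tail=3, size=0
write(4): buf=[_ _ _ 4 _], head=3, tail=4, size=1
read(): buf=[_ _ _ _ _], head=4, tail=4, size=0
write(11): buf=[_ _ _ _ 11], head=4, tail=0, size=1
write(13): buf=[13 _ _ _ 11], head=4, tail=1, size=2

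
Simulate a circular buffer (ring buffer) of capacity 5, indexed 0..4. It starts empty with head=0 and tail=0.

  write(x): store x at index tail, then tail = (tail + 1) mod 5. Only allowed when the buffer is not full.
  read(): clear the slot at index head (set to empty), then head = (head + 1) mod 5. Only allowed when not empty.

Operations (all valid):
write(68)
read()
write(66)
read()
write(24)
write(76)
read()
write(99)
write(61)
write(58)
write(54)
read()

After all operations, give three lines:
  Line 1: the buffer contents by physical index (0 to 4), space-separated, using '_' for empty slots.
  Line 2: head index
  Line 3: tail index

write(68): buf=[68 _ _ _ _], head=0, tail=1, size=1
read(): buf=[_ _ _ _ _], head=1, tail=1, size=0
write(66): buf=[_ 66 _ _ _], head=1, tail=2, size=1
read(): buf=[_ _ _ _ _], head=2, tail=2, size=0
write(24): buf=[_ _ 24 _ _], head=2, tail=3, size=1
write(76): buf=[_ _ 24 76 _], head=2, tail=4, size=2
read(): buf=[_ _ _ 76 _], head=3, tail=4, size=1
write(99): buf=[_ _ _ 76 99], head=3, tail=0, size=2
write(61): buf=[61 _ _ 76 99], head=3, tail=1, size=3
write(58): buf=[61 58 _ 76 99], head=3, tail=2, size=4
write(54): buf=[61 58 54 76 99], head=3, tail=3, size=5
read(): buf=[61 58 54 _ 99], head=4, tail=3, size=4

Answer: 61 58 54 _ 99
4
3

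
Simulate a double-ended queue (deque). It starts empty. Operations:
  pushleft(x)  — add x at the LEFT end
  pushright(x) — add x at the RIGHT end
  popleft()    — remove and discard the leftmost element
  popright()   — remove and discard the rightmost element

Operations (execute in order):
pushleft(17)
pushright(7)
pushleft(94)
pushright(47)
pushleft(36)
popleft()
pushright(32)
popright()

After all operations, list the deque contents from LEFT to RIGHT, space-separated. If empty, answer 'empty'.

pushleft(17): [17]
pushright(7): [17, 7]
pushleft(94): [94, 17, 7]
pushright(47): [94, 17, 7, 47]
pushleft(36): [36, 94, 17, 7, 47]
popleft(): [94, 17, 7, 47]
pushright(32): [94, 17, 7, 47, 32]
popright(): [94, 17, 7, 47]

Answer: 94 17 7 47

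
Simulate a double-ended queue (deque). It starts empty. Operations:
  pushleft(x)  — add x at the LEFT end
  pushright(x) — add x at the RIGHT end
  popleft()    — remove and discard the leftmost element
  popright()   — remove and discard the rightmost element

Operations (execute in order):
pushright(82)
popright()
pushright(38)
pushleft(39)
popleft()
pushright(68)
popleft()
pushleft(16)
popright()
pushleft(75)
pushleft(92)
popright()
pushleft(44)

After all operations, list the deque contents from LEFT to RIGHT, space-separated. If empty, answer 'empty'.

Answer: 44 92 75

Derivation:
pushright(82): [82]
popright(): []
pushright(38): [38]
pushleft(39): [39, 38]
popleft(): [38]
pushright(68): [38, 68]
popleft(): [68]
pushleft(16): [16, 68]
popright(): [16]
pushleft(75): [75, 16]
pushleft(92): [92, 75, 16]
popright(): [92, 75]
pushleft(44): [44, 92, 75]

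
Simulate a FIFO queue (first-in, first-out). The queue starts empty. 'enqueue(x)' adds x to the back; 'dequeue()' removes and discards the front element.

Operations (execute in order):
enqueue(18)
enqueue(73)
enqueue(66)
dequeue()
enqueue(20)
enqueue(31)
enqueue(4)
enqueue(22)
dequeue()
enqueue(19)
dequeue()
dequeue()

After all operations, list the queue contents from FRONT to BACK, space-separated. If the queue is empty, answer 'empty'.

Answer: 31 4 22 19

Derivation:
enqueue(18): [18]
enqueue(73): [18, 73]
enqueue(66): [18, 73, 66]
dequeue(): [73, 66]
enqueue(20): [73, 66, 20]
enqueue(31): [73, 66, 20, 31]
enqueue(4): [73, 66, 20, 31, 4]
enqueue(22): [73, 66, 20, 31, 4, 22]
dequeue(): [66, 20, 31, 4, 22]
enqueue(19): [66, 20, 31, 4, 22, 19]
dequeue(): [20, 31, 4, 22, 19]
dequeue(): [31, 4, 22, 19]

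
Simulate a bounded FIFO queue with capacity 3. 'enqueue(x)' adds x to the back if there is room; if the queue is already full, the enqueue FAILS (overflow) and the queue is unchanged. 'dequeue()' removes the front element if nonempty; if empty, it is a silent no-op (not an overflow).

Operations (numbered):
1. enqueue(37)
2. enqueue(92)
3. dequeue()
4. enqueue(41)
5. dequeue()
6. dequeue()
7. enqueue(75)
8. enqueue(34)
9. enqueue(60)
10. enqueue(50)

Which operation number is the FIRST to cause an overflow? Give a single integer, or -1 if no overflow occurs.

Answer: 10

Derivation:
1. enqueue(37): size=1
2. enqueue(92): size=2
3. dequeue(): size=1
4. enqueue(41): size=2
5. dequeue(): size=1
6. dequeue(): size=0
7. enqueue(75): size=1
8. enqueue(34): size=2
9. enqueue(60): size=3
10. enqueue(50): size=3=cap → OVERFLOW (fail)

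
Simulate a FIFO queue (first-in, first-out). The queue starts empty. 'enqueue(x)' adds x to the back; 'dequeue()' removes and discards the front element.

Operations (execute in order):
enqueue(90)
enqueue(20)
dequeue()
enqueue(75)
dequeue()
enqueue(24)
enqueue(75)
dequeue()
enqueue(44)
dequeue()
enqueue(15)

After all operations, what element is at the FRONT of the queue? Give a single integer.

Answer: 75

Derivation:
enqueue(90): queue = [90]
enqueue(20): queue = [90, 20]
dequeue(): queue = [20]
enqueue(75): queue = [20, 75]
dequeue(): queue = [75]
enqueue(24): queue = [75, 24]
enqueue(75): queue = [75, 24, 75]
dequeue(): queue = [24, 75]
enqueue(44): queue = [24, 75, 44]
dequeue(): queue = [75, 44]
enqueue(15): queue = [75, 44, 15]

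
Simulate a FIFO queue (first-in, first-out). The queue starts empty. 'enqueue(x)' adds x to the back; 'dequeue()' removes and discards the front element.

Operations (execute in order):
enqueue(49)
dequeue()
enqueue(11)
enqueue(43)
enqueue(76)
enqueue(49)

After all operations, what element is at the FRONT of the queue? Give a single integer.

enqueue(49): queue = [49]
dequeue(): queue = []
enqueue(11): queue = [11]
enqueue(43): queue = [11, 43]
enqueue(76): queue = [11, 43, 76]
enqueue(49): queue = [11, 43, 76, 49]

Answer: 11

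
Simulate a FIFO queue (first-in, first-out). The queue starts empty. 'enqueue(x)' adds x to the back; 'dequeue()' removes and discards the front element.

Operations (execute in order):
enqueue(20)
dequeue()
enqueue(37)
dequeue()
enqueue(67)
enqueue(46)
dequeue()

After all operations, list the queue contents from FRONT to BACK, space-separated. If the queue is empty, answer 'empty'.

enqueue(20): [20]
dequeue(): []
enqueue(37): [37]
dequeue(): []
enqueue(67): [67]
enqueue(46): [67, 46]
dequeue(): [46]

Answer: 46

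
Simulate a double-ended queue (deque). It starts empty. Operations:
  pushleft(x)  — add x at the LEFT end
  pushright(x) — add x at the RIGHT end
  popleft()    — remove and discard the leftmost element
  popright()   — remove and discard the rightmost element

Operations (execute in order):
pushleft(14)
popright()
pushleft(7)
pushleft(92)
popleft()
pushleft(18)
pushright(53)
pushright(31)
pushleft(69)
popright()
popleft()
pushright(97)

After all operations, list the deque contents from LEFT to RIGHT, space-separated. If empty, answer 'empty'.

Answer: 18 7 53 97

Derivation:
pushleft(14): [14]
popright(): []
pushleft(7): [7]
pushleft(92): [92, 7]
popleft(): [7]
pushleft(18): [18, 7]
pushright(53): [18, 7, 53]
pushright(31): [18, 7, 53, 31]
pushleft(69): [69, 18, 7, 53, 31]
popright(): [69, 18, 7, 53]
popleft(): [18, 7, 53]
pushright(97): [18, 7, 53, 97]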